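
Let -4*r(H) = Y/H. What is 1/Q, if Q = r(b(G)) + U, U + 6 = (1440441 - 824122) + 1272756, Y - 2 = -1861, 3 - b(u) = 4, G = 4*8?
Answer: 4/7554417 ≈ 5.2949e-7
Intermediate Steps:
G = 32
b(u) = -1 (b(u) = 3 - 1*4 = 3 - 4 = -1)
Y = -1859 (Y = 2 - 1861 = -1859)
U = 1889069 (U = -6 + ((1440441 - 824122) + 1272756) = -6 + (616319 + 1272756) = -6 + 1889075 = 1889069)
r(H) = 1859/(4*H) (r(H) = -(-1859)/(4*H) = 1859/(4*H))
Q = 7554417/4 (Q = (1859/4)/(-1) + 1889069 = (1859/4)*(-1) + 1889069 = -1859/4 + 1889069 = 7554417/4 ≈ 1.8886e+6)
1/Q = 1/(7554417/4) = 4/7554417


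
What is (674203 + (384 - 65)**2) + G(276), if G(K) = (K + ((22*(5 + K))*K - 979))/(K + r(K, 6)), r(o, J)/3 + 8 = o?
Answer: 839746649/1080 ≈ 7.7754e+5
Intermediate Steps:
r(o, J) = -24 + 3*o
G(K) = (-979 + K + K*(110 + 22*K))/(-24 + 4*K) (G(K) = (K + ((22*(5 + K))*K - 979))/(K + (-24 + 3*K)) = (K + ((110 + 22*K)*K - 979))/(-24 + 4*K) = (K + (K*(110 + 22*K) - 979))/(-24 + 4*K) = (K + (-979 + K*(110 + 22*K)))/(-24 + 4*K) = (-979 + K + K*(110 + 22*K))/(-24 + 4*K))
(674203 + (384 - 65)**2) + G(276) = (674203 + (384 - 65)**2) + (-979 + 22*276**2 + 111*276)/(4*(-6 + 276)) = (674203 + 319**2) + (1/4)*(-979 + 22*76176 + 30636)/270 = (674203 + 101761) + (1/4)*(1/270)*(-979 + 1675872 + 30636) = 775964 + (1/4)*(1/270)*1705529 = 775964 + 1705529/1080 = 839746649/1080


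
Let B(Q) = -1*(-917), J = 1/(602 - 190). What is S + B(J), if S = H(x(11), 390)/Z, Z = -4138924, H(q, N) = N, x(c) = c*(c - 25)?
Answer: 1897696459/2069462 ≈ 917.00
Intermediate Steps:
J = 1/412 ≈ 0.0024272
x(c) = c*(-25 + c)
S = -195/2069462 (S = 390/(-4138924) = 390*(-1/4138924) = -195/2069462 ≈ -9.4227e-5)
B(Q) = 917
S + B(J) = -195/2069462 + 917 = 1897696459/2069462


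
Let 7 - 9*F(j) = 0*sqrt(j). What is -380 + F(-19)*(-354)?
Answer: -1966/3 ≈ -655.33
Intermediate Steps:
F(j) = 7/9 (F(j) = 7/9 - 0*sqrt(j) = 7/9 - 1/9*0 = 7/9 + 0 = 7/9)
-380 + F(-19)*(-354) = -380 + (7/9)*(-354) = -380 - 826/3 = -1966/3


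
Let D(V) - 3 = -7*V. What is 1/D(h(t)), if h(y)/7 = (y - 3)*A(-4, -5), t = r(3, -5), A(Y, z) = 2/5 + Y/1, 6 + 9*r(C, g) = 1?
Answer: -5/3121 ≈ -0.0016020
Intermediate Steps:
r(C, g) = -5/9 (r(C, g) = -⅔ + (⅑)*1 = -⅔ + ⅑ = -5/9)
A(Y, z) = ⅖ + Y (A(Y, z) = 2*(⅕) + Y*1 = ⅖ + Y)
t = -5/9 ≈ -0.55556
h(y) = 378/5 - 126*y/5 (h(y) = 7*((y - 3)*(⅖ - 4)) = 7*((-3 + y)*(-18/5)) = 7*(54/5 - 18*y/5) = 378/5 - 126*y/5)
D(V) = 3 - 7*V
1/D(h(t)) = 1/(3 - 7*(378/5 - 126/5*(-5/9))) = 1/(3 - 7*(378/5 + 14)) = 1/(3 - 7*448/5) = 1/(3 - 3136/5) = 1/(-3121/5) = -5/3121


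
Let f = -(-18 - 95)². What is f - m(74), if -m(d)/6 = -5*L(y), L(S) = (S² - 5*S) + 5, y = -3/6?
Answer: -26003/2 ≈ -13002.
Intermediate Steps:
y = -½ (y = -3*⅙ = -½ ≈ -0.50000)
L(S) = 5 + S² - 5*S
f = -12769 (f = -1*(-113)² = -1*12769 = -12769)
m(d) = 465/2 (m(d) = -(-30)*(5 + (-½)² - 5*(-½)) = -(-30)*(5 + ¼ + 5/2) = -(-30)*31/4 = -6*(-155/4) = 465/2)
f - m(74) = -12769 - 1*465/2 = -12769 - 465/2 = -26003/2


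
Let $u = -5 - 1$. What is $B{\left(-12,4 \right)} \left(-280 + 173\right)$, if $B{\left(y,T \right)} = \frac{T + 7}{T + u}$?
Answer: $\frac{1177}{2} \approx 588.5$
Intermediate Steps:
$u = -6$
$B{\left(y,T \right)} = \frac{7 + T}{-6 + T}$ ($B{\left(y,T \right)} = \frac{T + 7}{T - 6} = \frac{7 + T}{-6 + T}$)
$B{\left(-12,4 \right)} \left(-280 + 173\right) = \frac{7 + 4}{-6 + 4} \left(-280 + 173\right) = \frac{1}{-2} \cdot 11 \left(-107\right) = \left(- \frac{1}{2}\right) 11 \left(-107\right) = \left(- \frac{11}{2}\right) \left(-107\right) = \frac{1177}{2}$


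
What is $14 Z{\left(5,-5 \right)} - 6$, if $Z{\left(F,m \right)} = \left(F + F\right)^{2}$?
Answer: $1394$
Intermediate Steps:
$Z{\left(F,m \right)} = 4 F^{2}$ ($Z{\left(F,m \right)} = \left(2 F\right)^{2} = 4 F^{2}$)
$14 Z{\left(5,-5 \right)} - 6 = 14 \cdot 4 \cdot 5^{2} - 6 = 14 \cdot 4 \cdot 25 - 6 = 14 \cdot 100 - 6 = 1400 - 6 = 1394$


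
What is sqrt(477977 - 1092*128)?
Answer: sqrt(338201) ≈ 581.55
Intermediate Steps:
sqrt(477977 - 1092*128) = sqrt(477977 - 139776) = sqrt(338201)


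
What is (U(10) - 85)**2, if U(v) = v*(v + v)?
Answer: 13225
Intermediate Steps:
U(v) = 2*v**2 (U(v) = v*(2*v) = 2*v**2)
(U(10) - 85)**2 = (2*10**2 - 85)**2 = (2*100 - 85)**2 = (200 - 85)**2 = 115**2 = 13225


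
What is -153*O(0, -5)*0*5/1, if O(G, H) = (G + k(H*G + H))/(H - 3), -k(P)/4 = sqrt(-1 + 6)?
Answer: 0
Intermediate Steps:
k(P) = -4*sqrt(5) (k(P) = -4*sqrt(-1 + 6) = -4*sqrt(5))
O(G, H) = (G - 4*sqrt(5))/(-3 + H) (O(G, H) = (G - 4*sqrt(5))/(H - 3) = (G - 4*sqrt(5))/(-3 + H))
-153*O(0, -5)*0*5/1 = -153*((0 - 4*sqrt(5))/(-3 - 5))*0*5/1 = -153*((-4*sqrt(5))/(-8))*0*5*1 = -153*-(-1)*sqrt(5)/2*0*5 = -153*(sqrt(5)/2)*0*5 = -0*5 = -153*0 = 0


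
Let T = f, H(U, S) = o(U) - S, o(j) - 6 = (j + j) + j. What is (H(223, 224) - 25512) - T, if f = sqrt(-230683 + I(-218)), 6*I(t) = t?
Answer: -25061 - I*sqrt(2076474)/3 ≈ -25061.0 - 480.33*I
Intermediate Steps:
o(j) = 6 + 3*j (o(j) = 6 + ((j + j) + j) = 6 + (2*j + j) = 6 + 3*j)
I(t) = t/6
H(U, S) = 6 - S + 3*U (H(U, S) = (6 + 3*U) - S = 6 - S + 3*U)
f = I*sqrt(2076474)/3 (f = sqrt(-230683 + (1/6)*(-218)) = sqrt(-230683 - 109/3) = sqrt(-692158/3) = I*sqrt(2076474)/3 ≈ 480.33*I)
T = I*sqrt(2076474)/3 ≈ 480.33*I
(H(223, 224) - 25512) - T = ((6 - 1*224 + 3*223) - 25512) - I*sqrt(2076474)/3 = ((6 - 224 + 669) - 25512) - I*sqrt(2076474)/3 = (451 - 25512) - I*sqrt(2076474)/3 = -25061 - I*sqrt(2076474)/3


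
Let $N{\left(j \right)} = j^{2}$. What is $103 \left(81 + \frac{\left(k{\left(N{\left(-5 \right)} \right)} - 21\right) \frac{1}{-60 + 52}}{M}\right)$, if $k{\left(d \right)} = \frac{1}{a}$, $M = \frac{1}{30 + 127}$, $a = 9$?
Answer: $\frac{910211}{18} \approx 50567.0$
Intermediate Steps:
$M = \frac{1}{157} \approx 0.0063694$
$k{\left(d \right)} = \frac{1}{9}$
$103 \left(81 + \frac{\left(k{\left(N{\left(-5 \right)} \right)} - 21\right) \frac{1}{-60 + 52}}{M}\right) = 103 \left(81 + \frac{\frac{1}{9} - 21}{-60 + 52} \frac{1}{\frac{1}{157}}\right) = 103 \left(81 + - \frac{188}{9 \left(-8\right)} 157\right) = 103 \left(81 + \left(- \frac{188}{9}\right) \left(- \frac{1}{8}\right) 157\right) = 103 \left(81 + \frac{47}{18} \cdot 157\right) = 103 \left(81 + \frac{7379}{18}\right) = 103 \cdot \frac{8837}{18} = \frac{910211}{18}$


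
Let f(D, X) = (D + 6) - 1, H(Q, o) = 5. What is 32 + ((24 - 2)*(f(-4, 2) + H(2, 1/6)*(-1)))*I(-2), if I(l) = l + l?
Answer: 384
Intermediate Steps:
f(D, X) = 5 + D (f(D, X) = (6 + D) - 1 = 5 + D)
I(l) = 2*l
32 + ((24 - 2)*(f(-4, 2) + H(2, 1/6)*(-1)))*I(-2) = 32 + ((24 - 2)*((5 - 4) + 5*(-1)))*(2*(-2)) = 32 + (22*(1 - 5))*(-4) = 32 + (22*(-4))*(-4) = 32 - 88*(-4) = 32 + 352 = 384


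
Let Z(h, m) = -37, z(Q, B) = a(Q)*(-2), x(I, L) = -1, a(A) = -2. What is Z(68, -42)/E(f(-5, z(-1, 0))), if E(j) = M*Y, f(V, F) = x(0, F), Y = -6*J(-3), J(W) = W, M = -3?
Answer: 37/54 ≈ 0.68519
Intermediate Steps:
Y = 18 (Y = -6*(-3) = 18)
z(Q, B) = 4 (z(Q, B) = -2*(-2) = 4)
f(V, F) = -1
E(j) = -54 (E(j) = -3*18 = -54)
Z(68, -42)/E(f(-5, z(-1, 0))) = -37/(-54) = -37*(-1/54) = 37/54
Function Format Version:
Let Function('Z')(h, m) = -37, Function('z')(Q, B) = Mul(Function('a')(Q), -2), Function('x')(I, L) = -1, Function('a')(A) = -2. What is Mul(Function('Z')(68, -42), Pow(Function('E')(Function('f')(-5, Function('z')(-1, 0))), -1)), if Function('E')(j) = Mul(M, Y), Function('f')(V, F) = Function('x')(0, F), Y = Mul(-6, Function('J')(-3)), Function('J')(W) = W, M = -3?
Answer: Rational(37, 54) ≈ 0.68519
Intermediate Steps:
Y = 18 (Y = Mul(-6, -3) = 18)
Function('z')(Q, B) = 4 (Function('z')(Q, B) = Mul(-2, -2) = 4)
Function('f')(V, F) = -1
Function('E')(j) = -54 (Function('E')(j) = Mul(-3, 18) = -54)
Mul(Function('Z')(68, -42), Pow(Function('E')(Function('f')(-5, Function('z')(-1, 0))), -1)) = Mul(-37, Pow(-54, -1)) = Mul(-37, Rational(-1, 54)) = Rational(37, 54)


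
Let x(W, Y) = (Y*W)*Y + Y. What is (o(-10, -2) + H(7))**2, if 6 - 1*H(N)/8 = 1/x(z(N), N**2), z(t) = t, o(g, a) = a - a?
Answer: 10228288225/4439449 ≈ 2304.0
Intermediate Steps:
o(g, a) = 0
x(W, Y) = Y + W*Y**2 (x(W, Y) = (W*Y)*Y + Y = W*Y**2 + Y = Y + W*Y**2)
H(N) = 48 - 8/(N**2*(1 + N**3)) (H(N) = 48 - 8*1/(N**2*(1 + N*N**2)) = 48 - 8*1/(N**2*(1 + N**3)) = 48 - 8/(N**2*(1 + N**3)))
(o(-10, -2) + H(7))**2 = (0 + (-8 + 48*7**2 + 48*7**5)/(7**2 + 7**5))**2 = (0 + (-8 + 48*49 + 48*16807)/(49 + 16807))**2 = (0 + (-8 + 2352 + 806736)/16856)**2 = (0 + (1/16856)*809080)**2 = (0 + 101135/2107)**2 = (101135/2107)**2 = 10228288225/4439449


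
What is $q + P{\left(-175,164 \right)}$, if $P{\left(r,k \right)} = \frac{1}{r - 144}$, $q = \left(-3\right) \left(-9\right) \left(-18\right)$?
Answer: $- \frac{155035}{319} \approx -486.0$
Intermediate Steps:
$q = -486$ ($q = 27 \left(-18\right) = -486$)
$P{\left(r,k \right)} = \frac{1}{-144 + r}$
$q + P{\left(-175,164 \right)} = -486 + \frac{1}{-144 - 175} = -486 + \frac{1}{-319} = -486 - \frac{1}{319} = - \frac{155035}{319}$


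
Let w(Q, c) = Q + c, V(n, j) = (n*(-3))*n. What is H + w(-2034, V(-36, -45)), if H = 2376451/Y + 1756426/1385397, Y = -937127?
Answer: -7690137091487263/1298292934419 ≈ -5923.3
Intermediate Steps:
H = -1646333857945/1298292934419 (H = 2376451/(-937127) + 1756426/1385397 = 2376451*(-1/937127) + 1756426*(1/1385397) = -2376451/937127 + 1756426/1385397 = -1646333857945/1298292934419 ≈ -1.2681)
V(n, j) = -3*n**2 (V(n, j) = (-3*n)*n = -3*n**2)
H + w(-2034, V(-36, -45)) = -1646333857945/1298292934419 + (-2034 - 3*(-36)**2) = -1646333857945/1298292934419 + (-2034 - 3*1296) = -1646333857945/1298292934419 + (-2034 - 3888) = -1646333857945/1298292934419 - 5922 = -7690137091487263/1298292934419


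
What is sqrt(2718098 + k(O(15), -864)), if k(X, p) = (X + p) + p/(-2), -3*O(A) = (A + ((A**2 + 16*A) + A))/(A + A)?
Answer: sqrt(10870642)/2 ≈ 1648.5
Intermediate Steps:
O(A) = -(A**2 + 18*A)/(6*A) (O(A) = -(A + ((A**2 + 16*A) + A))/(3*(A + A)) = -(A + (A**2 + 17*A))/(3*(2*A)) = -(A**2 + 18*A)*1/(2*A)/3 = -(A**2 + 18*A)/(6*A))
k(X, p) = X + p/2 (k(X, p) = (X + p) - p/2 = X + p/2)
sqrt(2718098 + k(O(15), -864)) = sqrt(2718098 + ((-3 - 1/6*15) + (1/2)*(-864))) = sqrt(2718098 + ((-3 - 5/2) - 432)) = sqrt(2718098 + (-11/2 - 432)) = sqrt(2718098 - 875/2) = sqrt(5435321/2) = sqrt(10870642)/2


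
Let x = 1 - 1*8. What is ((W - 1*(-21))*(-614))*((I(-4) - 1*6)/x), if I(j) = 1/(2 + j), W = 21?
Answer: -23946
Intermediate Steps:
x = -7 (x = 1 - 8 = -7)
((W - 1*(-21))*(-614))*((I(-4) - 1*6)/x) = ((21 - 1*(-21))*(-614))*((1/(2 - 4) - 1*6)/(-7)) = ((21 + 21)*(-614))*((1/(-2) - 6)*(-1/7)) = (42*(-614))*((-1/2 - 6)*(-1/7)) = -(-167622)*(-1)/7 = -25788*13/14 = -23946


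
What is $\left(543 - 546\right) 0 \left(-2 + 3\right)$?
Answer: $0$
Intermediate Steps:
$\left(543 - 546\right) 0 \left(-2 + 3\right) = \left(543 - 546\right) 0 \cdot 1 = \left(-3\right) 0 = 0$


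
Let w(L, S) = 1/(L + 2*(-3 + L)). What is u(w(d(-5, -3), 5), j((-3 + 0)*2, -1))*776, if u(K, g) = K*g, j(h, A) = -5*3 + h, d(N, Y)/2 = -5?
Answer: 1358/3 ≈ 452.67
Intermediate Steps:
d(N, Y) = -10 (d(N, Y) = 2*(-5) = -10)
j(h, A) = -15 + h
w(L, S) = 1/(-6 + 3*L) (w(L, S) = 1/(L + (-6 + 2*L)) = 1/(-6 + 3*L))
u(w(d(-5, -3), 5), j((-3 + 0)*2, -1))*776 = ((1/(3*(-2 - 10)))*(-15 + (-3 + 0)*2))*776 = (((1/3)/(-12))*(-15 - 3*2))*776 = (((1/3)*(-1/12))*(-15 - 6))*776 = -1/36*(-21)*776 = (7/12)*776 = 1358/3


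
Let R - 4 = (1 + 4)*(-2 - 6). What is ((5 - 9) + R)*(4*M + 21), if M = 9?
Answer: -2280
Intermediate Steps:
R = -36 (R = 4 + (1 + 4)*(-2 - 6) = 4 + 5*(-8) = 4 - 40 = -36)
((5 - 9) + R)*(4*M + 21) = ((5 - 9) - 36)*(4*9 + 21) = (-4 - 36)*(36 + 21) = -40*57 = -2280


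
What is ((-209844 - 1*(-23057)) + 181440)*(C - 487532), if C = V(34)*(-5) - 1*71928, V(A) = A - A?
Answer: 2991432620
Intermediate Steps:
V(A) = 0
C = -71928 (C = 0*(-5) - 1*71928 = 0 - 71928 = -71928)
((-209844 - 1*(-23057)) + 181440)*(C - 487532) = ((-209844 - 1*(-23057)) + 181440)*(-71928 - 487532) = ((-209844 + 23057) + 181440)*(-559460) = (-186787 + 181440)*(-559460) = -5347*(-559460) = 2991432620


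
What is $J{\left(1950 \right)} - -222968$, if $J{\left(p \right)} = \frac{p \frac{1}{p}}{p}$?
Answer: $\frac{434787601}{1950} \approx 2.2297 \cdot 10^{5}$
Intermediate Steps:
$J{\left(p \right)} = \frac{1}{p}$ ($J{\left(p \right)} = 1 \frac{1}{p} = \frac{1}{p}$)
$J{\left(1950 \right)} - -222968 = \frac{1}{1950} - -222968 = \frac{1}{1950} + 222968 = \frac{434787601}{1950}$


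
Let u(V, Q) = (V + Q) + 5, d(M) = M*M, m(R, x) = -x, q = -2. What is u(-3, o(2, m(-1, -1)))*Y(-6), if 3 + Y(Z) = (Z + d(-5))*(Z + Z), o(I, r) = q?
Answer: 0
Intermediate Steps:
o(I, r) = -2
d(M) = M²
u(V, Q) = 5 + Q + V (u(V, Q) = (Q + V) + 5 = 5 + Q + V)
Y(Z) = -3 + 2*Z*(25 + Z) (Y(Z) = -3 + (Z + (-5)²)*(Z + Z) = -3 + (Z + 25)*(2*Z) = -3 + (25 + Z)*(2*Z) = -3 + 2*Z*(25 + Z))
u(-3, o(2, m(-1, -1)))*Y(-6) = (5 - 2 - 3)*(-3 + 2*(-6)² + 50*(-6)) = 0*(-3 + 2*36 - 300) = 0*(-3 + 72 - 300) = 0*(-231) = 0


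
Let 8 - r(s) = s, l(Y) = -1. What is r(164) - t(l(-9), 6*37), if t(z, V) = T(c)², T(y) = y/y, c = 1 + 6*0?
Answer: -157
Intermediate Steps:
c = 1 (c = 1 + 0 = 1)
T(y) = 1
r(s) = 8 - s
t(z, V) = 1 (t(z, V) = 1² = 1)
r(164) - t(l(-9), 6*37) = (8 - 1*164) - 1*1 = (8 - 164) - 1 = -156 - 1 = -157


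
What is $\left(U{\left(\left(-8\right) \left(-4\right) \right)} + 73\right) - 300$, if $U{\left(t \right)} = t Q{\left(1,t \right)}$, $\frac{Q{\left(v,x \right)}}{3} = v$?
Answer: $-131$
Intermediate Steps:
$Q{\left(v,x \right)} = 3 v$
$U{\left(t \right)} = 3 t$ ($U{\left(t \right)} = t 3 \cdot 1 = t 3 = 3 t$)
$\left(U{\left(\left(-8\right) \left(-4\right) \right)} + 73\right) - 300 = \left(3 \left(\left(-8\right) \left(-4\right)\right) + 73\right) - 300 = \left(3 \cdot 32 + 73\right) - 300 = \left(96 + 73\right) - 300 = 169 - 300 = -131$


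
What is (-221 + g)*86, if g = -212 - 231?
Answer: -57104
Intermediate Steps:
g = -443
(-221 + g)*86 = (-221 - 443)*86 = -664*86 = -57104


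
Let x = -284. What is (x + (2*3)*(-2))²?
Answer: 87616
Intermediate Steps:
(x + (2*3)*(-2))² = (-284 + (2*3)*(-2))² = (-284 + 6*(-2))² = (-284 - 12)² = (-296)² = 87616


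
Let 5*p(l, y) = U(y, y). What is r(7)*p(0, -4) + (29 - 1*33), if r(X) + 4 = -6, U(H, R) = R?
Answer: 4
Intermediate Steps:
p(l, y) = y/5
r(X) = -10 (r(X) = -4 - 6 = -10)
r(7)*p(0, -4) + (29 - 1*33) = -2*(-4) + (29 - 1*33) = -10*(-⅘) + (29 - 33) = 8 - 4 = 4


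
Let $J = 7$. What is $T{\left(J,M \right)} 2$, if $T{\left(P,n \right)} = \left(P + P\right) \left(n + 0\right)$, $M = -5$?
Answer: $-140$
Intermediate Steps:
$T{\left(P,n \right)} = 2 P n$
$T{\left(J,M \right)} 2 = 2 \cdot 7 \left(-5\right) 2 = \left(-70\right) 2 = -140$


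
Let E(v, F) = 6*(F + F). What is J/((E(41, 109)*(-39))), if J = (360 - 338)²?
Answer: -121/12753 ≈ -0.0094880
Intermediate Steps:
E(v, F) = 12*F (E(v, F) = 6*(2*F) = 12*F)
J = 484 (J = 22² = 484)
J/((E(41, 109)*(-39))) = 484/(((12*109)*(-39))) = 484/((1308*(-39))) = 484/(-51012) = 484*(-1/51012) = -121/12753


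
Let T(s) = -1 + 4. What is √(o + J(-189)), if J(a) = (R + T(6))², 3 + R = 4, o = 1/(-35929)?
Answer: √20654252727/35929 ≈ 4.0000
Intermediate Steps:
T(s) = 3
o = -1/35929 ≈ -2.7833e-5
R = 1 (R = -3 + 4 = 1)
J(a) = 16 (J(a) = (1 + 3)² = 4² = 16)
√(o + J(-189)) = √(-1/35929 + 16) = √(574863/35929) = √20654252727/35929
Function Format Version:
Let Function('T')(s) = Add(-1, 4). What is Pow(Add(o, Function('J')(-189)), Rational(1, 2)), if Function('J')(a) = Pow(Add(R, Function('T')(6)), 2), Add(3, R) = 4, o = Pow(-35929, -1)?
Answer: Mul(Rational(1, 35929), Pow(20654252727, Rational(1, 2))) ≈ 4.0000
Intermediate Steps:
Function('T')(s) = 3
o = Rational(-1, 35929) ≈ -2.7833e-5
R = 1 (R = Add(-3, 4) = 1)
Function('J')(a) = 16 (Function('J')(a) = Pow(Add(1, 3), 2) = Pow(4, 2) = 16)
Pow(Add(o, Function('J')(-189)), Rational(1, 2)) = Pow(Add(Rational(-1, 35929), 16), Rational(1, 2)) = Pow(Rational(574863, 35929), Rational(1, 2)) = Mul(Rational(1, 35929), Pow(20654252727, Rational(1, 2)))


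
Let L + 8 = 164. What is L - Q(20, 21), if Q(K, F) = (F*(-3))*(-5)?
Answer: -159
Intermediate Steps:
L = 156 (L = -8 + 164 = 156)
Q(K, F) = 15*F (Q(K, F) = -3*F*(-5) = 15*F)
L - Q(20, 21) = 156 - 15*21 = 156 - 1*315 = 156 - 315 = -159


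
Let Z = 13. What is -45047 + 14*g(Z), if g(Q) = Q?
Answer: -44865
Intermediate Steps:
-45047 + 14*g(Z) = -45047 + 14*13 = -45047 + 182 = -44865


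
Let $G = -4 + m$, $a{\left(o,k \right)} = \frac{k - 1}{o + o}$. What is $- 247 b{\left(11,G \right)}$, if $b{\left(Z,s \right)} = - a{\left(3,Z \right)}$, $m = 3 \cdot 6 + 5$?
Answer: $\frac{1235}{3} \approx 411.67$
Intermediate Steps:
$a{\left(o,k \right)} = \frac{-1 + k}{2 o}$
$m = 23$ ($m = 18 + 5 = 23$)
$G = 19$ ($G = -4 + 23 = 19$)
$b{\left(Z,s \right)} = \frac{1}{6} - \frac{Z}{6}$ ($b{\left(Z,s \right)} = - \frac{-1 + Z}{2 \cdot 3} = - (- \frac{1}{6} + \frac{Z}{6}) = \frac{1}{6} - \frac{Z}{6}$)
$- 247 b{\left(11,G \right)} = - 247 \left(\frac{1}{6} - \frac{11}{6}\right) = \left(-247\right) \left(- \frac{5}{3}\right) = \frac{1235}{3}$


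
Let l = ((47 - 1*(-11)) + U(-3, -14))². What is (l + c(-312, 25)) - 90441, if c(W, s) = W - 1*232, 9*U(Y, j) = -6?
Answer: -789281/9 ≈ -87698.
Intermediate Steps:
U(Y, j) = -⅔ (U(Y, j) = (⅑)*(-6) = -⅔)
c(W, s) = -232 + W (c(W, s) = W - 232 = -232 + W)
l = 29584/9 (l = ((47 - 1*(-11)) - ⅔)² = ((47 + 11) - ⅔)² = (58 - ⅔)² = (172/3)² = 29584/9 ≈ 3287.1)
(l + c(-312, 25)) - 90441 = (29584/9 + (-232 - 312)) - 90441 = (29584/9 - 544) - 90441 = 24688/9 - 90441 = -789281/9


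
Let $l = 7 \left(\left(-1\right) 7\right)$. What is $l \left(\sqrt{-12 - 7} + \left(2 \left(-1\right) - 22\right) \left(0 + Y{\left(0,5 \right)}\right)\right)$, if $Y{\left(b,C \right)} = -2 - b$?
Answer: $-2352 - 49 i \sqrt{19} \approx -2352.0 - 213.59 i$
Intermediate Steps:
$l = -49$ ($l = 7 \left(-7\right) = -49$)
$l \left(\sqrt{-12 - 7} + \left(2 \left(-1\right) - 22\right) \left(0 + Y{\left(0,5 \right)}\right)\right) = - 49 \left(\sqrt{-12 - 7} + \left(2 \left(-1\right) - 22\right) \left(0 - 2\right)\right) = - 49 \left(\sqrt{-19} + \left(-2 - 22\right) \left(0 + \left(-2 + 0\right)\right)\right) = - 49 \left(i \sqrt{19} - 24 \left(0 - 2\right)\right) = - 49 \left(i \sqrt{19} - -48\right) = - 49 \left(i \sqrt{19} + 48\right) = - 49 \left(48 + i \sqrt{19}\right) = -2352 - 49 i \sqrt{19}$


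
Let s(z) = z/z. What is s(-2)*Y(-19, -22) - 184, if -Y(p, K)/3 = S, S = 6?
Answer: -202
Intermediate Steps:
Y(p, K) = -18 (Y(p, K) = -3*6 = -18)
s(z) = 1
s(-2)*Y(-19, -22) - 184 = 1*(-18) - 184 = -18 - 184 = -202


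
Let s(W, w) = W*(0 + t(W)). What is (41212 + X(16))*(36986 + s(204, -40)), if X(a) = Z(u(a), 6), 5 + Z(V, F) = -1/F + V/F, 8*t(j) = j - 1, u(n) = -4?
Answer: 20848260025/12 ≈ 1.7374e+9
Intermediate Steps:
t(j) = -⅛ + j/8 (t(j) = (j - 1)/8 = (-1 + j)/8 = -⅛ + j/8)
Z(V, F) = -5 - 1/F + V/F (Z(V, F) = -5 + (-1/F + V/F) = -5 - 1/F + V/F)
s(W, w) = W*(-⅛ + W/8) (s(W, w) = W*(0 + (-⅛ + W/8)) = W*(-⅛ + W/8))
X(a) = -35/6 (X(a) = (-1 - 4 - 5*6)/6 = (-1 - 4 - 30)/6 = (⅙)*(-35) = -35/6)
(41212 + X(16))*(36986 + s(204, -40)) = (41212 - 35/6)*(36986 + (⅛)*204*(-1 + 204)) = 247237*(36986 + (⅛)*204*203)/6 = 247237*(36986 + 10353/2)/6 = (247237/6)*(84325/2) = 20848260025/12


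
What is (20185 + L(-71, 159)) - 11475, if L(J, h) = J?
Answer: 8639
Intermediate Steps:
(20185 + L(-71, 159)) - 11475 = (20185 - 71) - 11475 = 20114 - 11475 = 8639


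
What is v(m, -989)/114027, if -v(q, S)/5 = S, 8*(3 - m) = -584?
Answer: 4945/114027 ≈ 0.043367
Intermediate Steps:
m = 76 (m = 3 - ⅛*(-584) = 3 + 73 = 76)
v(q, S) = -5*S
v(m, -989)/114027 = -5*(-989)/114027 = 4945*(1/114027) = 4945/114027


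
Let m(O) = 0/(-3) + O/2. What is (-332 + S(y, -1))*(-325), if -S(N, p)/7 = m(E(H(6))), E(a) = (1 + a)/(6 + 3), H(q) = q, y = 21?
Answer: 1958125/18 ≈ 1.0878e+5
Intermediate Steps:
E(a) = ⅑ + a/9 (E(a) = (1 + a)/9 = (1 + a)*(⅑) = ⅑ + a/9)
m(O) = O/2 (m(O) = 0*(-⅓) + O*(½) = 0 + O/2 = O/2)
S(N, p) = -49/18 (S(N, p) = -7*(⅑ + (⅑)*6)/2 = -7*(⅑ + ⅔)/2 = -7*7/(2*9) = -7*7/18 = -49/18)
(-332 + S(y, -1))*(-325) = (-332 - 49/18)*(-325) = -6025/18*(-325) = 1958125/18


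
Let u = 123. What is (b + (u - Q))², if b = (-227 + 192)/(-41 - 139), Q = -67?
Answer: 46881409/1296 ≈ 36174.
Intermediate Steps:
b = 7/36 (b = -35/(-180) = -35*(-1/180) = 7/36 ≈ 0.19444)
(b + (u - Q))² = (7/36 + (123 - 1*(-67)))² = (7/36 + (123 + 67))² = (7/36 + 190)² = (6847/36)² = 46881409/1296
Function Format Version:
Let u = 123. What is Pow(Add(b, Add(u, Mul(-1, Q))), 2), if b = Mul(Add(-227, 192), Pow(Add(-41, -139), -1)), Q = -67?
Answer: Rational(46881409, 1296) ≈ 36174.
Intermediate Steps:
b = Rational(7, 36) (b = Mul(-35, Pow(-180, -1)) = Mul(-35, Rational(-1, 180)) = Rational(7, 36) ≈ 0.19444)
Pow(Add(b, Add(u, Mul(-1, Q))), 2) = Pow(Add(Rational(7, 36), Add(123, Mul(-1, -67))), 2) = Pow(Add(Rational(7, 36), Add(123, 67)), 2) = Pow(Add(Rational(7, 36), 190), 2) = Pow(Rational(6847, 36), 2) = Rational(46881409, 1296)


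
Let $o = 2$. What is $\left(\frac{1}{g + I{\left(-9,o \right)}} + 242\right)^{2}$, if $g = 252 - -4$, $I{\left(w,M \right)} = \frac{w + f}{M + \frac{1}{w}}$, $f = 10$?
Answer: $\frac{1113824833641}{19018321} \approx 58566.0$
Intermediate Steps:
$I{\left(w,M \right)} = \frac{10 + w}{M + \frac{1}{w}}$ ($I{\left(w,M \right)} = \frac{w + 10}{M + \frac{1}{w}} = \frac{10 + w}{M + \frac{1}{w}}$)
$g = 256$ ($g = 252 + 4 = 256$)
$\left(\frac{1}{g + I{\left(-9,o \right)}} + 242\right)^{2} = \left(\frac{1}{256 - \frac{9 \left(10 - 9\right)}{1 + 2 \left(-9\right)}} + 242\right)^{2} = \left(\frac{1}{256 - 9 \frac{1}{1 - 18} \cdot 1} + 242\right)^{2} = \left(\frac{1}{256 - 9 \frac{1}{-17} \cdot 1} + 242\right)^{2} = \left(\frac{1}{256 - \left(- \frac{9}{17}\right) 1} + 242\right)^{2} = \left(\frac{1}{256 + \frac{9}{17}} + 242\right)^{2} = \left(\frac{1}{\frac{4361}{17}} + 242\right)^{2} = \left(\frac{17}{4361} + 242\right)^{2} = \left(\frac{1055379}{4361}\right)^{2} = \frac{1113824833641}{19018321}$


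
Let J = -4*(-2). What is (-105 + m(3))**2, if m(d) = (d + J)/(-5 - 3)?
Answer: 724201/64 ≈ 11316.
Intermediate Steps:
J = 8
m(d) = -1 - d/8 (m(d) = (d + 8)/(-5 - 3) = (8 + d)/(-8) = (8 + d)*(-1/8) = -1 - d/8)
(-105 + m(3))**2 = (-105 + (-1 - 1/8*3))**2 = (-105 + (-1 - 3/8))**2 = (-105 - 11/8)**2 = (-851/8)**2 = 724201/64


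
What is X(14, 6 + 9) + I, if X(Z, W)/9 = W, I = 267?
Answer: 402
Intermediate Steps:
X(Z, W) = 9*W
X(14, 6 + 9) + I = 9*(6 + 9) + 267 = 9*15 + 267 = 135 + 267 = 402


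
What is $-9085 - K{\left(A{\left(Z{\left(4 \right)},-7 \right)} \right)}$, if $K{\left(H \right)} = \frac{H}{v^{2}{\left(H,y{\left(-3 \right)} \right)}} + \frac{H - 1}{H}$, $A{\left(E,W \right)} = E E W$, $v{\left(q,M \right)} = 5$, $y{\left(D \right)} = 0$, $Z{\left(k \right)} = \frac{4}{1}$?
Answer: $- \frac{25428281}{2800} \approx -9081.5$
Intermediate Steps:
$Z{\left(k \right)} = 4$ ($Z{\left(k \right)} = 4 \cdot 1 = 4$)
$A{\left(E,W \right)} = W E^{2}$ ($A{\left(E,W \right)} = E^{2} W = W E^{2}$)
$K{\left(H \right)} = \frac{H}{25} + \frac{-1 + H}{H}$ ($K{\left(H \right)} = \frac{H}{5^{2}} + \frac{H - 1}{H} = \frac{H}{25} + \frac{-1 + H}{H}$)
$-9085 - K{\left(A{\left(Z{\left(4 \right)},-7 \right)} \right)} = -9085 - \left(1 - \frac{1}{\left(-7\right) 4^{2}} + \frac{\left(-7\right) 4^{2}}{25}\right) = -9085 - \left(1 - \frac{1}{\left(-7\right) 16} + \frac{\left(-7\right) 16}{25}\right) = -9085 - \left(1 - \frac{1}{-112} + \frac{1}{25} \left(-112\right)\right) = -9085 - \left(1 - - \frac{1}{112} - \frac{112}{25}\right) = -9085 - \left(1 + \frac{1}{112} - \frac{112}{25}\right) = -9085 - - \frac{9719}{2800} = -9085 + \frac{9719}{2800} = - \frac{25428281}{2800}$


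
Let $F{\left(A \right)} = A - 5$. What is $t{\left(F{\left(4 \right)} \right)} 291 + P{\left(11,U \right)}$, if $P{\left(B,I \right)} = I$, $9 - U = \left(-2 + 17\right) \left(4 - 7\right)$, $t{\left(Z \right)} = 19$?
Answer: $5583$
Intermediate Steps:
$F{\left(A \right)} = -5 + A$
$U = 54$ ($U = 9 - \left(-2 + 17\right) \left(4 - 7\right) = 9 - 15 \left(-3\right) = 9 - -45 = 9 + 45 = 54$)
$t{\left(F{\left(4 \right)} \right)} 291 + P{\left(11,U \right)} = 19 \cdot 291 + 54 = 5529 + 54 = 5583$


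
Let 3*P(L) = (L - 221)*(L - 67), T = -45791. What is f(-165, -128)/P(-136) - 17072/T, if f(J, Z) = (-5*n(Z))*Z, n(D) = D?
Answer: -115130704/38143903 ≈ -3.0183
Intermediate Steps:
P(L) = (-221 + L)*(-67 + L)/3 (P(L) = ((L - 221)*(L - 67))/3 = ((-221 + L)*(-67 + L))/3 = (-221 + L)*(-67 + L)/3)
f(J, Z) = -5*Z² (f(J, Z) = (-5*Z)*Z = -5*Z²)
f(-165, -128)/P(-136) - 17072/T = (-5*(-128)²)/(14807/3 - 96*(-136) + (⅓)*(-136)²) - 17072/(-45791) = (-5*16384)/(14807/3 + 13056 + (⅓)*18496) - 17072*(-1/45791) = -81920/(14807/3 + 13056 + 18496/3) + 17072/45791 = -81920/24157 + 17072/45791 = -115130704/38143903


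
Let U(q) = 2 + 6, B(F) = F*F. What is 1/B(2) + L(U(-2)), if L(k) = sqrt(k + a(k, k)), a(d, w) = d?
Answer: 17/4 ≈ 4.2500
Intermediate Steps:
B(F) = F**2
U(q) = 8
L(k) = sqrt(2)*sqrt(k) (L(k) = sqrt(k + k) = sqrt(2*k) = sqrt(2)*sqrt(k))
1/B(2) + L(U(-2)) = 1/(2**2) + sqrt(2)*sqrt(8) = 1/4 + sqrt(2)*(2*sqrt(2)) = 1/4 + 4 = 17/4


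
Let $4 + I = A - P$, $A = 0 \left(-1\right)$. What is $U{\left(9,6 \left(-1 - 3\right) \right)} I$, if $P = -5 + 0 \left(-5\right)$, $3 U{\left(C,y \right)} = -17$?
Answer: $- \frac{17}{3} \approx -5.6667$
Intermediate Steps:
$U{\left(C,y \right)} = - \frac{17}{3}$ ($U{\left(C,y \right)} = \frac{1}{3} \left(-17\right) = - \frac{17}{3}$)
$A = 0$
$P = -5$ ($P = -5 + 0 = -5$)
$I = 1$ ($I = -4 + \left(0 - -5\right) = -4 + \left(0 + 5\right) = -4 + 5 = 1$)
$U{\left(9,6 \left(-1 - 3\right) \right)} I = \left(- \frac{17}{3}\right) 1 = - \frac{17}{3}$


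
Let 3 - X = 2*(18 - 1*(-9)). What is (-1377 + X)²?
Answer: 2039184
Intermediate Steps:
X = -51 (X = 3 - 2*(18 - 1*(-9)) = 3 - 2*(18 + 9) = 3 - 2*27 = 3 - 1*54 = 3 - 54 = -51)
(-1377 + X)² = (-1377 - 51)² = (-1428)² = 2039184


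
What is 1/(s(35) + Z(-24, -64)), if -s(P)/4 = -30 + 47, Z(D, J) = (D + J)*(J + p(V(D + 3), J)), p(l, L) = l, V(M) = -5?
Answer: 1/6004 ≈ 0.00016656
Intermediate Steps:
Z(D, J) = (-5 + J)*(D + J) (Z(D, J) = (D + J)*(J - 5) = (D + J)*(-5 + J) = (-5 + J)*(D + J))
s(P) = -68 (s(P) = -4*(-30 + 47) = -4*17 = -68)
1/(s(35) + Z(-24, -64)) = 1/(-68 + ((-64)**2 - 5*(-24) - 5*(-64) - 24*(-64))) = 1/(-68 + (4096 + 120 + 320 + 1536)) = 1/(-68 + 6072) = 1/6004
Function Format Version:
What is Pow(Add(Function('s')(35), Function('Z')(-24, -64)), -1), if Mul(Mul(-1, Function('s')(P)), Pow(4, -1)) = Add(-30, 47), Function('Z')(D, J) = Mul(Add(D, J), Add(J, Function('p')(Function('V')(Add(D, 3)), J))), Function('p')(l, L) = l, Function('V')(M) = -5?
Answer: Rational(1, 6004) ≈ 0.00016656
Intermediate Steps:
Function('Z')(D, J) = Mul(Add(-5, J), Add(D, J)) (Function('Z')(D, J) = Mul(Add(D, J), Add(J, -5)) = Mul(Add(D, J), Add(-5, J)) = Mul(Add(-5, J), Add(D, J)))
Function('s')(P) = -68 (Function('s')(P) = Mul(-4, Add(-30, 47)) = Mul(-4, 17) = -68)
Pow(Add(Function('s')(35), Function('Z')(-24, -64)), -1) = Pow(Add(-68, Add(Pow(-64, 2), Mul(-5, -24), Mul(-5, -64), Mul(-24, -64))), -1) = Pow(Add(-68, Add(4096, 120, 320, 1536)), -1) = Pow(Add(-68, 6072), -1) = Pow(6004, -1) = Rational(1, 6004)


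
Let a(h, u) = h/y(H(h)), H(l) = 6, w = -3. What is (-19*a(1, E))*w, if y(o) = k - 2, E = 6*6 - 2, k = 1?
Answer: -57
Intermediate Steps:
E = 34 (E = 36 - 2 = 34)
y(o) = -1 (y(o) = 1 - 2 = -1)
a(h, u) = -h (a(h, u) = h/(-1) = h*(-1) = -h)
(-19*a(1, E))*w = -(-19)*(-3) = -19*(-1)*(-3) = 19*(-3) = -57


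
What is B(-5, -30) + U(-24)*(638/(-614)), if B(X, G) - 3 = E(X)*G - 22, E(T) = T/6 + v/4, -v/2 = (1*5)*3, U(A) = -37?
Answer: 82720/307 ≈ 269.45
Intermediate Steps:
v = -30 (v = -2*1*5*3 = -10*3 = -2*15 = -30)
E(T) = -15/2 + T/6 (E(T) = T/6 - 30/4 = T*(⅙) - 30*¼ = T/6 - 15/2 = -15/2 + T/6)
B(X, G) = -19 + G*(-15/2 + X/6) (B(X, G) = 3 + ((-15/2 + X/6)*G - 22) = 3 + (G*(-15/2 + X/6) - 22) = 3 + (-22 + G*(-15/2 + X/6)) = -19 + G*(-15/2 + X/6))
B(-5, -30) + U(-24)*(638/(-614)) = (-19 + (⅙)*(-30)*(-45 - 5)) - 23606/(-614) = (-19 + (⅙)*(-30)*(-50)) - 23606*(-1)/614 = (-19 + 250) - 37*(-319/307) = 231 + 11803/307 = 82720/307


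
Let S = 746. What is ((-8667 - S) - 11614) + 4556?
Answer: -16471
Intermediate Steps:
((-8667 - S) - 11614) + 4556 = ((-8667 - 1*746) - 11614) + 4556 = ((-8667 - 746) - 11614) + 4556 = (-9413 - 11614) + 4556 = -21027 + 4556 = -16471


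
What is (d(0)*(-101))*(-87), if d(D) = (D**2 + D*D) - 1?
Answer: -8787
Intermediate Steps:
d(D) = -1 + 2*D**2 (d(D) = (D**2 + D**2) - 1 = 2*D**2 - 1 = -1 + 2*D**2)
(d(0)*(-101))*(-87) = ((-1 + 2*0**2)*(-101))*(-87) = ((-1 + 2*0)*(-101))*(-87) = ((-1 + 0)*(-101))*(-87) = -1*(-101)*(-87) = 101*(-87) = -8787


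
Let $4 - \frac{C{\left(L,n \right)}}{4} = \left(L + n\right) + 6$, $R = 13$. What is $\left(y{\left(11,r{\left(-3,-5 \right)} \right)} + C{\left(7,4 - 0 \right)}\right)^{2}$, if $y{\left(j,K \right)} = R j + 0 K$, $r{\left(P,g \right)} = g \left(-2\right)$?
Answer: $8281$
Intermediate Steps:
$C{\left(L,n \right)} = -8 - 4 L - 4 n$ ($C{\left(L,n \right)} = 16 - 4 \left(\left(L + n\right) + 6\right) = 16 - 4 \left(6 + L + n\right) = 16 - \left(24 + 4 L + 4 n\right) = -8 - 4 L - 4 n$)
$r{\left(P,g \right)} = - 2 g$
$y{\left(j,K \right)} = 13 j$ ($y{\left(j,K \right)} = 13 j + 0 K = 13 j + 0 = 13 j$)
$\left(y{\left(11,r{\left(-3,-5 \right)} \right)} + C{\left(7,4 - 0 \right)}\right)^{2} = \left(13 \cdot 11 - \left(36 + 4 \left(4 - 0\right)\right)\right)^{2} = \left(143 - \left(36 + 4 \left(4 + 0\right)\right)\right)^{2} = \left(143 - 52\right)^{2} = 91^{2} = 8281$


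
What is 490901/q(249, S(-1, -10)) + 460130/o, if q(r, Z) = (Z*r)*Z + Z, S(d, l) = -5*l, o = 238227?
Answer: 36672709457/13482565350 ≈ 2.7200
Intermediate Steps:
q(r, Z) = Z + r*Z² (q(r, Z) = r*Z² + Z = Z + r*Z²)
490901/q(249, S(-1, -10)) + 460130/o = 490901/(((-5*(-10))*(1 - 5*(-10)*249))) + 460130/238227 = 490901/((50*(1 + 50*249))) + 460130*(1/238227) = 490901/((50*(1 + 12450))) + 41830/21657 = 490901/((50*12451)) + 41830/21657 = 490901/622550 + 41830/21657 = 36672709457/13482565350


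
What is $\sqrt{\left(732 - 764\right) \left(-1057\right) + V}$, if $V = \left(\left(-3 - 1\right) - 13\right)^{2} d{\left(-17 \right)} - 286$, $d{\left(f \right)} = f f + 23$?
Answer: $\sqrt{123706} \approx 351.72$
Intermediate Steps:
$d{\left(f \right)} = 23 + f^{2}$ ($d{\left(f \right)} = f^{2} + 23 = 23 + f^{2}$)
$V = 89882$ ($V = \left(\left(-3 - 1\right) - 13\right)^{2} \left(23 + \left(-17\right)^{2}\right) - 286 = \left(-4 - 13\right)^{2} \left(23 + 289\right) - 286 = \left(-17\right)^{2} \cdot 312 - 286 = 289 \cdot 312 - 286 = 90168 - 286 = 89882$)
$\sqrt{\left(732 - 764\right) \left(-1057\right) + V} = \sqrt{\left(732 - 764\right) \left(-1057\right) + 89882} = \sqrt{\left(-32\right) \left(-1057\right) + 89882} = \sqrt{33824 + 89882} = \sqrt{123706}$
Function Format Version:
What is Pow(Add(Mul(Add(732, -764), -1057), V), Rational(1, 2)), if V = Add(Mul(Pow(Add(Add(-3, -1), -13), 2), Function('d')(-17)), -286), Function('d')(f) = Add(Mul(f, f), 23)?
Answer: Pow(123706, Rational(1, 2)) ≈ 351.72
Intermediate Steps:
Function('d')(f) = Add(23, Pow(f, 2)) (Function('d')(f) = Add(Pow(f, 2), 23) = Add(23, Pow(f, 2)))
V = 89882 (V = Add(Mul(Pow(Add(Add(-3, -1), -13), 2), Add(23, Pow(-17, 2))), -286) = Add(Mul(Pow(Add(-4, -13), 2), Add(23, 289)), -286) = Add(Mul(Pow(-17, 2), 312), -286) = Add(Mul(289, 312), -286) = Add(90168, -286) = 89882)
Pow(Add(Mul(Add(732, -764), -1057), V), Rational(1, 2)) = Pow(Add(Mul(Add(732, -764), -1057), 89882), Rational(1, 2)) = Pow(Add(Mul(-32, -1057), 89882), Rational(1, 2)) = Pow(Add(33824, 89882), Rational(1, 2)) = Pow(123706, Rational(1, 2))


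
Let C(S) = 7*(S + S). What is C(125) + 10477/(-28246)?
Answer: 49420023/28246 ≈ 1749.6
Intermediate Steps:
C(S) = 14*S (C(S) = 7*(2*S) = 14*S)
C(125) + 10477/(-28246) = 14*125 + 10477/(-28246) = 1750 + 10477*(-1/28246) = 1750 - 10477/28246 = 49420023/28246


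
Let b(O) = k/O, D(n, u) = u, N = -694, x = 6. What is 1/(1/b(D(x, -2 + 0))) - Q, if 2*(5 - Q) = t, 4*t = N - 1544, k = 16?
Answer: -1171/4 ≈ -292.75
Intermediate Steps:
b(O) = 16/O
t = -1119/2 (t = (-694 - 1544)/4 = (¼)*(-2238) = -1119/2 ≈ -559.50)
Q = 1139/4 (Q = 5 - ½*(-1119/2) = 5 + 1119/4 = 1139/4 ≈ 284.75)
1/(1/b(D(x, -2 + 0))) - Q = 1/(1/(16/(-2 + 0))) - 1*1139/4 = 1/(1/(16/(-2))) - 1139/4 = 1/(1/(16*(-½))) - 1139/4 = 1/(1/(-8)) - 1139/4 = 1/(-⅛) - 1139/4 = -8 - 1139/4 = -1171/4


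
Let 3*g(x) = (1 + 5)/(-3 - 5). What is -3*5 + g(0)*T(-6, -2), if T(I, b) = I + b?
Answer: -13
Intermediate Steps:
g(x) = -¼ (g(x) = ((1 + 5)/(-3 - 5))/3 = (6/(-8))/3 = (6*(-⅛))/3 = (⅓)*(-¾) = -¼)
-3*5 + g(0)*T(-6, -2) = -3*5 - (-6 - 2)/4 = -15 - ¼*(-8) = -15 + 2 = -13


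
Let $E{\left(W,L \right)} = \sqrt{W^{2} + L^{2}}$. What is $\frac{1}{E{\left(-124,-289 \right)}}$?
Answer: $\frac{\sqrt{98897}}{98897} \approx 0.0031799$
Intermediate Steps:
$E{\left(W,L \right)} = \sqrt{L^{2} + W^{2}}$
$\frac{1}{E{\left(-124,-289 \right)}} = \frac{1}{\sqrt{\left(-289\right)^{2} + \left(-124\right)^{2}}} = \frac{1}{\sqrt{83521 + 15376}} = \frac{1}{\sqrt{98897}} = \frac{\sqrt{98897}}{98897}$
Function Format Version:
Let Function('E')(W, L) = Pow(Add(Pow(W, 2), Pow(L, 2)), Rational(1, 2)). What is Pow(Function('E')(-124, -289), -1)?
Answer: Mul(Rational(1, 98897), Pow(98897, Rational(1, 2))) ≈ 0.0031799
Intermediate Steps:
Function('E')(W, L) = Pow(Add(Pow(L, 2), Pow(W, 2)), Rational(1, 2))
Pow(Function('E')(-124, -289), -1) = Pow(Pow(Add(Pow(-289, 2), Pow(-124, 2)), Rational(1, 2)), -1) = Pow(Pow(Add(83521, 15376), Rational(1, 2)), -1) = Pow(Pow(98897, Rational(1, 2)), -1) = Mul(Rational(1, 98897), Pow(98897, Rational(1, 2)))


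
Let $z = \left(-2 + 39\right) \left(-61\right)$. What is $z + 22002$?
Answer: $19745$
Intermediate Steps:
$z = -2257$ ($z = 37 \left(-61\right) = -2257$)
$z + 22002 = -2257 + 22002 = 19745$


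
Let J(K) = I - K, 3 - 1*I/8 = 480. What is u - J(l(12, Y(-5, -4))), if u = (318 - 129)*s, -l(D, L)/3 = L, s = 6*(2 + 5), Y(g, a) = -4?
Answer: 11766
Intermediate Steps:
I = -3816 (I = 24 - 8*480 = 24 - 3840 = -3816)
s = 42 (s = 6*7 = 42)
l(D, L) = -3*L
u = 7938 (u = (318 - 129)*42 = 189*42 = 7938)
J(K) = -3816 - K
u - J(l(12, Y(-5, -4))) = 7938 - (-3816 - (-3)*(-4)) = 7938 - (-3816 - 1*12) = 7938 - (-3816 - 12) = 7938 - 1*(-3828) = 7938 + 3828 = 11766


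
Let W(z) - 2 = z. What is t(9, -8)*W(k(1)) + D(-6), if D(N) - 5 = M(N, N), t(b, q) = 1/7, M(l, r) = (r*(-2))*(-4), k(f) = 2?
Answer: -297/7 ≈ -42.429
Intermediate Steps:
M(l, r) = 8*r (M(l, r) = -2*r*(-4) = 8*r)
t(b, q) = ⅐
W(z) = 2 + z
D(N) = 5 + 8*N
t(9, -8)*W(k(1)) + D(-6) = (2 + 2)/7 + (5 + 8*(-6)) = (⅐)*4 + (5 - 48) = 4/7 - 43 = -297/7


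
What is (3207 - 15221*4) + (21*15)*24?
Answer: -50117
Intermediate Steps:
(3207 - 15221*4) + (21*15)*24 = (3207 - 60884) + 315*24 = -57677 + 7560 = -50117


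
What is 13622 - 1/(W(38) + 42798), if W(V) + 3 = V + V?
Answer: 583988761/42871 ≈ 13622.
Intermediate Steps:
W(V) = -3 + 2*V (W(V) = -3 + (V + V) = -3 + 2*V)
13622 - 1/(W(38) + 42798) = 13622 - 1/((-3 + 2*38) + 42798) = 13622 - 1/((-3 + 76) + 42798) = 13622 - 1/(73 + 42798) = 13622 - 1/42871 = 583988761/42871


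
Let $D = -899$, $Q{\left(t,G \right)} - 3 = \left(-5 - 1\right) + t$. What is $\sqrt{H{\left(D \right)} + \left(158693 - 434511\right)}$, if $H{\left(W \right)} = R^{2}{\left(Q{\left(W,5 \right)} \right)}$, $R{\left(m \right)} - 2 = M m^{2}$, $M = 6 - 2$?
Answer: $\sqrt{10591236242906} \approx 3.2544 \cdot 10^{6}$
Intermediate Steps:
$Q{\left(t,G \right)} = -3 + t$ ($Q{\left(t,G \right)} = 3 + \left(\left(-5 - 1\right) + t\right) = 3 + \left(-6 + t\right) = -3 + t$)
$M = 4$ ($M = 6 - 2 = 4$)
$R{\left(m \right)} = 2 + 4 m^{2}$
$H{\left(W \right)} = \left(2 + 4 \left(-3 + W\right)^{2}\right)^{2}$
$\sqrt{H{\left(D \right)} + \left(158693 - 434511\right)} = \sqrt{4 \left(1 + 2 \left(-3 - 899\right)^{2}\right)^{2} + \left(158693 - 434511\right)} = \sqrt{4 \left(1 + 2 \left(-902\right)^{2}\right)^{2} + \left(158693 - 434511\right)} = \sqrt{4 \left(1 + 2 \cdot 813604\right)^{2} - 275818} = \sqrt{4 \left(1 + 1627208\right)^{2} - 275818} = \sqrt{4 \cdot 1627209^{2} - 275818} = \sqrt{4 \cdot 2647809129681 - 275818} = \sqrt{10591236518724 - 275818} = \sqrt{10591236242906}$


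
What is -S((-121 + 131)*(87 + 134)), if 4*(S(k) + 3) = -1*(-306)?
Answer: -147/2 ≈ -73.500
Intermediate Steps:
S(k) = 147/2 (S(k) = -3 + (-1*(-306))/4 = -3 + (1/4)*306 = -3 + 153/2 = 147/2)
-S((-121 + 131)*(87 + 134)) = -1*147/2 = -147/2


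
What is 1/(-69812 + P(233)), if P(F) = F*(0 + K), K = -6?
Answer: -1/71210 ≈ -1.4043e-5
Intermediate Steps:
P(F) = -6*F (P(F) = F*(0 - 6) = F*(-6) = -6*F)
1/(-69812 + P(233)) = 1/(-69812 - 6*233) = 1/(-69812 - 1398) = 1/(-71210) = -1/71210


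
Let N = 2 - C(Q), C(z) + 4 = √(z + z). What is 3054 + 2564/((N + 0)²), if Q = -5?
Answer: 4*(4581*√10 + 10246*I)/(6*√10 + 13*I) ≈ 3085.5 + 45.982*I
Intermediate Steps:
C(z) = -4 + √2*√z (C(z) = -4 + √(z + z) = -4 + √(2*z) = -4 + √2*√z)
N = 6 - I*√10 (N = 2 - (-4 + √2*√(-5)) = 2 - (-4 + √2*(I*√5)) = 2 - (-4 + I*√10) = 2 + (4 - I*√10) = 6 - I*√10 ≈ 6.0 - 3.1623*I)
3054 + 2564/((N + 0)²) = 3054 + 2564/(((6 - I*√10) + 0)²) = 3054 + 2564/((6 - I*√10)²) = 3054 + 2564/(6 - I*√10)²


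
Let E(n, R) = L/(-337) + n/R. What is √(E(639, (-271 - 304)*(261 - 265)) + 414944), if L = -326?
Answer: √2492908085517793/77510 ≈ 644.16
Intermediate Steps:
E(n, R) = 326/337 + n/R (E(n, R) = -326/(-337) + n/R = -326*(-1/337) + n/R = 326/337 + n/R)
√(E(639, (-271 - 304)*(261 - 265)) + 414944) = √((326/337 + 639/(((-271 - 304)*(261 - 265)))) + 414944) = √((326/337 + 639/((-575*(-4)))) + 414944) = √((326/337 + 639/2300) + 414944) = √(965143/775100 + 414944) = √(321624059543/775100) = √2492908085517793/77510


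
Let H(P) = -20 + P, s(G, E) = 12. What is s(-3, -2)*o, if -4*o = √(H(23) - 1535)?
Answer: -6*I*√383 ≈ -117.42*I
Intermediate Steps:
o = -I*√383/2 (o = -√((-20 + 23) - 1535)/4 = -√(3 - 1535)/4 = -I*√383/2 ≈ -9.7852*I)
s(-3, -2)*o = 12*(-I*√383/2) = -6*I*√383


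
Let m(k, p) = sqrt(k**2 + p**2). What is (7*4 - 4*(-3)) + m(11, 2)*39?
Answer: 40 + 195*sqrt(5) ≈ 476.03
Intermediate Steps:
(7*4 - 4*(-3)) + m(11, 2)*39 = (7*4 - 4*(-3)) + sqrt(11**2 + 2**2)*39 = (28 + 12) + sqrt(121 + 4)*39 = 40 + sqrt(125)*39 = 40 + (5*sqrt(5))*39 = 40 + 195*sqrt(5)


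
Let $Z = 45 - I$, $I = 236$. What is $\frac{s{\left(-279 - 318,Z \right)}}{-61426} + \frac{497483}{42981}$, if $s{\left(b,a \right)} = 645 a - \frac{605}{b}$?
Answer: $\frac{3567412453856}{262695015147} \approx 13.58$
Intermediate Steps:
$Z = -191$ ($Z = 45 - 236 = -191$)
$s{\left(b,a \right)} = - \frac{605}{b} + 645 a$
$\frac{s{\left(-279 - 318,Z \right)}}{-61426} + \frac{497483}{42981} = \frac{- \frac{605}{-279 - 318} + 645 \left(-191\right)}{-61426} + \frac{497483}{42981} = \left(- \frac{605}{-279 - 318} - 123195\right) \left(- \frac{1}{61426}\right) + 497483 \cdot \frac{1}{42981} = \left(- \frac{605}{-597} - 123195\right) \left(- \frac{1}{61426}\right) + \frac{497483}{42981} = \left(\left(-605\right) \left(- \frac{1}{597}\right) - 123195\right) \left(- \frac{1}{61426}\right) + \frac{497483}{42981} = \left(\frac{605}{597} - 123195\right) \left(- \frac{1}{61426}\right) + \frac{497483}{42981} = \left(- \frac{73546810}{597}\right) \left(- \frac{1}{61426}\right) + \frac{497483}{42981} = \frac{36773405}{18335661} + \frac{497483}{42981} = \frac{3567412453856}{262695015147}$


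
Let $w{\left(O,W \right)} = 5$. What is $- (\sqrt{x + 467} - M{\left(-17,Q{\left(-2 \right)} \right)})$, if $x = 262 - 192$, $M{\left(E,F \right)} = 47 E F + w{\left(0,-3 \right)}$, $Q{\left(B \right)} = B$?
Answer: $1603 - \sqrt{537} \approx 1579.8$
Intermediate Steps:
$M{\left(E,F \right)} = 5 + 47 E F$ ($M{\left(E,F \right)} = 47 E F + 5 = 5 + 47 E F$)
$x = 70$
$- (\sqrt{x + 467} - M{\left(-17,Q{\left(-2 \right)} \right)}) = - (\sqrt{70 + 467} - \left(5 + 47 \left(-17\right) \left(-2\right)\right)) = - (\sqrt{537} - \left(5 + 1598\right)) = - (\sqrt{537} - 1603) = - (-1603 + \sqrt{537}) = 1603 - \sqrt{537}$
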